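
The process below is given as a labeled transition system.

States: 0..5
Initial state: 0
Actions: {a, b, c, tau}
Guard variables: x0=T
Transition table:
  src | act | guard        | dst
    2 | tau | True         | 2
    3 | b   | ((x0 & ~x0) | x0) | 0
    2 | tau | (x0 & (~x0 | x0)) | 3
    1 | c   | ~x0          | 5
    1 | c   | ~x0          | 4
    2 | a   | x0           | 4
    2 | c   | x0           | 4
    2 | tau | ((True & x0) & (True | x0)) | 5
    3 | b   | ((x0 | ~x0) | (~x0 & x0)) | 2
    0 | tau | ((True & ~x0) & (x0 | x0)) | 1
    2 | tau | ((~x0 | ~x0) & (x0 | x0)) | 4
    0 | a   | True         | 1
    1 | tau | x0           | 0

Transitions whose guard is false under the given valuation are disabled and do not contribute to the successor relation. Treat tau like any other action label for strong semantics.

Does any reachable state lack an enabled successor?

R = {0,1}
  0: a→1  [deg 1]
  1: tau→0  [deg 1]

Answer: DEADLOCK-FREE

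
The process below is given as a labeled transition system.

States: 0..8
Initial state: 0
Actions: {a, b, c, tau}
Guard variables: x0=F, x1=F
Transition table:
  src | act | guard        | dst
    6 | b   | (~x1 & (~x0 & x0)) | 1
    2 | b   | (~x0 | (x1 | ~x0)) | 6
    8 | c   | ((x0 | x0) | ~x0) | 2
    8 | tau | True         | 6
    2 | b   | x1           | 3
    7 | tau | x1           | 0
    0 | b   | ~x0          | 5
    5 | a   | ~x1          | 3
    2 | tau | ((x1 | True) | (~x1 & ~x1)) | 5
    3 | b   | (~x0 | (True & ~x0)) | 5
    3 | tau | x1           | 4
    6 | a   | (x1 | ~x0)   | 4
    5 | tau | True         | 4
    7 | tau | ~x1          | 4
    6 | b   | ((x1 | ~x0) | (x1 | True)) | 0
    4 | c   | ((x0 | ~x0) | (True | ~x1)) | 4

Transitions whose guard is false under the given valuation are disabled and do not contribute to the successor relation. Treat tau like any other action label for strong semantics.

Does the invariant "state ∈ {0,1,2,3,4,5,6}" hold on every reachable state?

Answer: INVARIANT HOLDS

Trace:
Safe = {0,1,2,3,4,5,6}
R = {0,3,4,5}
  0: ok
  3: ok
  4: ok
  5: ok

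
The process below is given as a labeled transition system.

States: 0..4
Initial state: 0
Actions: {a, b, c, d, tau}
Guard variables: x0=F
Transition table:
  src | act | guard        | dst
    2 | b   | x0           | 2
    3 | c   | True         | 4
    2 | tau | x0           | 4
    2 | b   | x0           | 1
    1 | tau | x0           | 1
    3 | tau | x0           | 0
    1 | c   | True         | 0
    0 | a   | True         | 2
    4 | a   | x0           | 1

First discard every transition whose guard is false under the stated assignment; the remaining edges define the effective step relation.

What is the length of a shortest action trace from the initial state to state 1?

Breadth-first toward 1:
  Layer 0: {0}
  Layer 1: {2}
1 never appears.

Answer: UNREACHABLE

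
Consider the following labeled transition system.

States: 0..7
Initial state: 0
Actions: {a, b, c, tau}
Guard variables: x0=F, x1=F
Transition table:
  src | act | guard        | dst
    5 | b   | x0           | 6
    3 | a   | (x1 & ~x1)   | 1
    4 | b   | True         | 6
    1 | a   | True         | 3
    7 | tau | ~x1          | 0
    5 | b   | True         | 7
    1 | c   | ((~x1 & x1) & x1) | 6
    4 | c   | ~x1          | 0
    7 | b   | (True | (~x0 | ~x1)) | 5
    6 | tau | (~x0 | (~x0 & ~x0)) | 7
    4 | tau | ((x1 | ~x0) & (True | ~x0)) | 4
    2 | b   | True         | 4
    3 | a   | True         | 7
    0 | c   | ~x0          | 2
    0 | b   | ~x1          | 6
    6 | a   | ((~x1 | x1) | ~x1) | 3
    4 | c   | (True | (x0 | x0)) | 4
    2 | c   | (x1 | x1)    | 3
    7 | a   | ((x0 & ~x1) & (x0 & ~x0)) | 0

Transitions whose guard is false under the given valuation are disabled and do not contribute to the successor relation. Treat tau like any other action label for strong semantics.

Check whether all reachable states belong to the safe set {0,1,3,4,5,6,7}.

Inv-set: {0,1,3,4,5,6,7}
Reachable = {0,2,3,4,5,6,7}
  0: safe
  2: ✗ unsafe
  3: safe
  4: safe
  5: safe
  6: safe
  7: safe
witness against invariant: c → 2

Answer: INVARIANT VIOLATED at state 2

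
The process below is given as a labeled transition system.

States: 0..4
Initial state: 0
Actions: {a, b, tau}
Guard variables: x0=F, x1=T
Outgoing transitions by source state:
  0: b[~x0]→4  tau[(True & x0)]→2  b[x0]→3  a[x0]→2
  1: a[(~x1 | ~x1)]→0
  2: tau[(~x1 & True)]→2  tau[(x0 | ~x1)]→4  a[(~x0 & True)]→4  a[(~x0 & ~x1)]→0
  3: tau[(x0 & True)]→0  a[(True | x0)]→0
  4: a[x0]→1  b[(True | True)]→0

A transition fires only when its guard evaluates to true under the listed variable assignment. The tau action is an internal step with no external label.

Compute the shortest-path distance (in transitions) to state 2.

Answer: UNREACHABLE

Analysis:
Layered search for 2:
  L0 = {0}
  L1 = {4}
2 never appears.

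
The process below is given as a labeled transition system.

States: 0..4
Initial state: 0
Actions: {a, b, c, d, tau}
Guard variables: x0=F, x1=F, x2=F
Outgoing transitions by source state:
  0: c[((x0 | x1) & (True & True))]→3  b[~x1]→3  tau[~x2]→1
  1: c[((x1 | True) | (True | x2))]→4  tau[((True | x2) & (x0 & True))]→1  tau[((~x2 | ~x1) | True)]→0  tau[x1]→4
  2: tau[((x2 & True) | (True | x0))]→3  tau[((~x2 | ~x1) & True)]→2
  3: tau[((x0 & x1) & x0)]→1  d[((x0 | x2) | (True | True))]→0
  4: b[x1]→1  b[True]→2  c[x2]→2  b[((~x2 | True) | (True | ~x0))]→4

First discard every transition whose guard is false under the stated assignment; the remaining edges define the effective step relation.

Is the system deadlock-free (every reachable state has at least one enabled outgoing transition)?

Answer: DEADLOCK-FREE

Working:
Reachable = {0,1,2,3,4}
  0: b→3  tau→1  [2 out]
  1: c→4  tau→0  [2 out]
  2: tau→2  tau→3  [2 out]
  3: d→0  [1 out]
  4: b→2  b→4  [2 out]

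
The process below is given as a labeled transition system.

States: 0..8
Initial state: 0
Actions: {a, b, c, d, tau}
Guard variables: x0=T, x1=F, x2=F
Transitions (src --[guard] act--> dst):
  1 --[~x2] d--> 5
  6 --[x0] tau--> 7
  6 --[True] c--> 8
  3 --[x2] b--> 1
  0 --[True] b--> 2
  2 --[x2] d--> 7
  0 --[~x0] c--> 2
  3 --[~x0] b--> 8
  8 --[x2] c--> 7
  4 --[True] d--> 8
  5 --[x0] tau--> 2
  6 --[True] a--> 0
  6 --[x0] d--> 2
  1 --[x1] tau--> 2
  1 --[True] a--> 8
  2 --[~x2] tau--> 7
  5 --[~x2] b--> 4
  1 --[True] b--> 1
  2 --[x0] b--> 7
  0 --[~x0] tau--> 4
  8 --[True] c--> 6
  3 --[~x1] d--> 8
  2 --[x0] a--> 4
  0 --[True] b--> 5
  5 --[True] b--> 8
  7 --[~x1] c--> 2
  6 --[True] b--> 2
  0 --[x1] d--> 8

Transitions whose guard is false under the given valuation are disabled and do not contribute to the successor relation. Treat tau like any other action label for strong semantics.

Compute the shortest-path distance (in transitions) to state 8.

Breadth-first toward 8:
  Layer 0: {0}
  Layer 1: {2,5}
  Layer 2: {4,7,8}
depth(8)=2, e.g. b·b

Answer: 2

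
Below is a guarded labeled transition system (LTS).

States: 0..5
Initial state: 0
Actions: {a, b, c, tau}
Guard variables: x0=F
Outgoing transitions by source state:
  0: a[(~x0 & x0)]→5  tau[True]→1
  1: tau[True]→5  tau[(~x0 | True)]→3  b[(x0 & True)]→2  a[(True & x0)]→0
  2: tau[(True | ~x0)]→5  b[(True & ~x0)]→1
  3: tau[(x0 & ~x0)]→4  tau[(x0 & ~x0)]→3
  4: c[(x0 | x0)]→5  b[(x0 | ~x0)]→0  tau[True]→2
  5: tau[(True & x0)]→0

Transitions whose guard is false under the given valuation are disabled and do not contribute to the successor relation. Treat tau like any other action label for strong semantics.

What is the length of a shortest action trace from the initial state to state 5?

Breadth-first toward 5:
  Layer 0: {0}
  Layer 1: {1}
  Layer 2: {3,5}
depth(5)=2, e.g. tau·tau

Answer: 2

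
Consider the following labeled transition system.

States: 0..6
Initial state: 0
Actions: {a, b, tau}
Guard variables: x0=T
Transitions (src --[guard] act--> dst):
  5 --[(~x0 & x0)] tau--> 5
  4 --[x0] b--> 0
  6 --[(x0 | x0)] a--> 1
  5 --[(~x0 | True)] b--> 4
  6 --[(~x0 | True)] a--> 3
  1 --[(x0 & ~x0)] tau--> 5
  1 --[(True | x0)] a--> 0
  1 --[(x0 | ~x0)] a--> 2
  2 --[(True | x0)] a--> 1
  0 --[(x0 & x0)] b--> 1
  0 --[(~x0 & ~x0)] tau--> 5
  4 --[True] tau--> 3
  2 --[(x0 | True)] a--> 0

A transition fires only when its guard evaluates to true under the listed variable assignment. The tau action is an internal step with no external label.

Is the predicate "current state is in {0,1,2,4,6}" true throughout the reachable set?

Allowed set {0,1,2,4,6}
Reach set: {0,1,2}
  0: ✓
  1: ✓
  2: ✓

Answer: INVARIANT HOLDS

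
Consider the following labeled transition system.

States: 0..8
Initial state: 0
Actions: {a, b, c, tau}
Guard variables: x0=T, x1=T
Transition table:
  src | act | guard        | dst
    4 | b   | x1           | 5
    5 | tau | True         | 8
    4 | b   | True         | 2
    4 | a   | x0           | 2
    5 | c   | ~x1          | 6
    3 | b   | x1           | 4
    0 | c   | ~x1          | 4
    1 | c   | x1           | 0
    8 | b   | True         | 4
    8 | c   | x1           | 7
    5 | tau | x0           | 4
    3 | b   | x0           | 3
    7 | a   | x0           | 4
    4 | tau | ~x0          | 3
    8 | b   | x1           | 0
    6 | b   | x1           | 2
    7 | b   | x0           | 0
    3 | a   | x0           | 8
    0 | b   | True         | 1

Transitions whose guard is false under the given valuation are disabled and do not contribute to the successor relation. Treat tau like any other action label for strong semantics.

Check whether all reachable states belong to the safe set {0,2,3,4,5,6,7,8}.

Answer: INVARIANT VIOLATED at state 1

Analysis:
Safe = {0,2,3,4,5,6,7,8}
R = {0,1}
  0: ✓
  1: outside
counterexample path to 1: b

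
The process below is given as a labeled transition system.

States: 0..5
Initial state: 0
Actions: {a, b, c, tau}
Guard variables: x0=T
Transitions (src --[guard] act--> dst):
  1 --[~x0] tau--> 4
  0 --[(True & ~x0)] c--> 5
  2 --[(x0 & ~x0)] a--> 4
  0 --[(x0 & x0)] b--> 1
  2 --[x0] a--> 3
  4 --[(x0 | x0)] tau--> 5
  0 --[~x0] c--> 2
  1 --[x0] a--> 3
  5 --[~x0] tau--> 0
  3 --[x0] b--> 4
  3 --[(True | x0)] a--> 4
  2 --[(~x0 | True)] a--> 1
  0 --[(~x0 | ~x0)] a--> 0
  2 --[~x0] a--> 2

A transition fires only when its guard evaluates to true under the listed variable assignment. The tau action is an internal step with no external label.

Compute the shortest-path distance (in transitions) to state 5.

Answer: 4

Analysis:
Breadth-first toward 5:
  Layer 0: {0}
  Layer 1: {1}
  Layer 2: {3}
  Layer 3: {4}
  Layer 4: {5}
depth(5)=4, e.g. b·a·a·tau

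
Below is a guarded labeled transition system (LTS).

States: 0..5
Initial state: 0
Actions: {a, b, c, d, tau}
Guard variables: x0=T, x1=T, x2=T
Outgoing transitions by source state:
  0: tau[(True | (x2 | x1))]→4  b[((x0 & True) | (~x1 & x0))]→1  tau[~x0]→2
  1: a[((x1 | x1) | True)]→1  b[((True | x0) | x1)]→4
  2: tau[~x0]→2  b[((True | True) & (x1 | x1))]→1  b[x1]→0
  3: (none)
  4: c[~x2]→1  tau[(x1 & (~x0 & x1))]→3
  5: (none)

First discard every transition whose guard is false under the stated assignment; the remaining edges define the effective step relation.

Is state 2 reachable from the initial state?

6 transition(s) survive guard evaluation.
depth 0: {0}
depth 1: {1,4}  cumulative {0,1,4}
R = {0,1,4}

Answer: UNREACHABLE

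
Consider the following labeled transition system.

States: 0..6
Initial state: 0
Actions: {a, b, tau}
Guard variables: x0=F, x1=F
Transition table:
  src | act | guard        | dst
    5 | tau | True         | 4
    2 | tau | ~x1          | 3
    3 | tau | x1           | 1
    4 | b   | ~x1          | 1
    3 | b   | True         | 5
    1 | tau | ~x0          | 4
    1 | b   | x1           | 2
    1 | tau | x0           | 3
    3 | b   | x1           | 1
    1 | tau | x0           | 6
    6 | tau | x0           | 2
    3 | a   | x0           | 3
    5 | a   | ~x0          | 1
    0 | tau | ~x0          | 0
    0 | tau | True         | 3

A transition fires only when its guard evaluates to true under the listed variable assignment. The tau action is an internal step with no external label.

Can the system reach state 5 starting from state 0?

Answer: REACHABLE

Analysis:
After dropping false guards: 8 live edges.
L0 = {0}
L1 = {3}  now seen {0,3}
L2 = {5}  now seen {0,3,5}
L3 = {1,4}  now seen {0,1,3,4,5}
R = {0,1,3,4,5}
Path to 5: tau·b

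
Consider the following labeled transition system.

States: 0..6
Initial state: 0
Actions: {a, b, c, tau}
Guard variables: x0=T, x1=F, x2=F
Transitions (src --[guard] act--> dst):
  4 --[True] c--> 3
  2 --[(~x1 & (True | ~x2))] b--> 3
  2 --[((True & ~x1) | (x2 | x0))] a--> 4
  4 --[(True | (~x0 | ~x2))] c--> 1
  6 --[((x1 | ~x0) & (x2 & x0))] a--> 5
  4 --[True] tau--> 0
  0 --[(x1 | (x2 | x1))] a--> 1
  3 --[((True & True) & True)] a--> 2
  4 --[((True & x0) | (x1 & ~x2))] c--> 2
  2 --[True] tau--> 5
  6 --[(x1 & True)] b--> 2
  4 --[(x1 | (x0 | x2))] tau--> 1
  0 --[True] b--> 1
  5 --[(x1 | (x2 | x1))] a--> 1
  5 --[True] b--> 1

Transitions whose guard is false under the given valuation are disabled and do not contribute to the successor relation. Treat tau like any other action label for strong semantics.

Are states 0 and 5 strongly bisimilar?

Answer: BISIMILAR

Analysis:
Refine partition for ~:
  P[0] = {{0,1,2,3,4,5,6}}
  P[1] = {{0,5},{1,6},{2},{3},{4}}
stable after 2 split(s): 5 block(s)
[0]={0,5}  [5]={0,5}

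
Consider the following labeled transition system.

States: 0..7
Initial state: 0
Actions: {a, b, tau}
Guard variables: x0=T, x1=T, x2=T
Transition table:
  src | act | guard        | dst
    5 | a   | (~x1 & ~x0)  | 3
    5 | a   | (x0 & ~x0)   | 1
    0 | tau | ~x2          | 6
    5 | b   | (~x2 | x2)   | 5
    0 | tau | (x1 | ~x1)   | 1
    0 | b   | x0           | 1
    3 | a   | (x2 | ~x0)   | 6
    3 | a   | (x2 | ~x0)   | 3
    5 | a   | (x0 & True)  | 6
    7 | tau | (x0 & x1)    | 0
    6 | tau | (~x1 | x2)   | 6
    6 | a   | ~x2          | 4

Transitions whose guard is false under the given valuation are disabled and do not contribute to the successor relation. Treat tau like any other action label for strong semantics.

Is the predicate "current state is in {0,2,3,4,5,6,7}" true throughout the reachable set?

Answer: INVARIANT VIOLATED at state 1

Analysis:
Inv-set: {0,2,3,4,5,6,7}
Reach set: {0,1}
  0: ✓
  1: outside
reach 1 via tau — violates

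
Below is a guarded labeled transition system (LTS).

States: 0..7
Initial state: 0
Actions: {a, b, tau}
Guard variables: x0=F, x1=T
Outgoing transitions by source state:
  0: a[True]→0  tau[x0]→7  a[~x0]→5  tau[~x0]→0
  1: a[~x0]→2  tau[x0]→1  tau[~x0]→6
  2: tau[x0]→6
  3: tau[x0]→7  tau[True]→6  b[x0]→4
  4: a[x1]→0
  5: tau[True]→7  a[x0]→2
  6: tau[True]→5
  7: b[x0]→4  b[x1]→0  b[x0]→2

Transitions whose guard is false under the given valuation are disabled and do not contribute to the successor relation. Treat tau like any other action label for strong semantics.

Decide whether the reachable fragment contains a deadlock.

Answer: DEADLOCK-FREE

Analysis:
Reachable = {0,5,7}
  0: a→0  a→5  tau→0  [3 out]
  5: tau→7  [1 out]
  7: b→0  [1 out]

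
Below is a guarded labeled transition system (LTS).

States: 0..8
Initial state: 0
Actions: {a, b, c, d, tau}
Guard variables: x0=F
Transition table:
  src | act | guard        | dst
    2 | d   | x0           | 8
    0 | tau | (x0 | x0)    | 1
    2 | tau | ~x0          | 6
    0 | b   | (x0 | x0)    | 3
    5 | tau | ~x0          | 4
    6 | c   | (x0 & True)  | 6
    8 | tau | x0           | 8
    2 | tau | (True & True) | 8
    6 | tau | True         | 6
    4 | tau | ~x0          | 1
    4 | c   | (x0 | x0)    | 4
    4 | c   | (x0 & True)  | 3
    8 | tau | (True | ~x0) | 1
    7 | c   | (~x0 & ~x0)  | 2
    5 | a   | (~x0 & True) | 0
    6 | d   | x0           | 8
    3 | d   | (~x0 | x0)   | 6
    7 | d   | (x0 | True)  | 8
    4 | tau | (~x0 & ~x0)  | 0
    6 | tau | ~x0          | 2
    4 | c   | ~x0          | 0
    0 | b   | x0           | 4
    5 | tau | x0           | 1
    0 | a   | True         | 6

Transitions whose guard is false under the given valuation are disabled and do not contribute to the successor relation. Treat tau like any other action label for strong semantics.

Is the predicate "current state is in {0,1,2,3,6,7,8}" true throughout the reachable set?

Inv-set: {0,1,2,3,6,7,8}
Reach set: {0,1,2,6,8}
  0: ✓
  1: ✓
  2: ✓
  6: ✓
  8: ✓

Answer: INVARIANT HOLDS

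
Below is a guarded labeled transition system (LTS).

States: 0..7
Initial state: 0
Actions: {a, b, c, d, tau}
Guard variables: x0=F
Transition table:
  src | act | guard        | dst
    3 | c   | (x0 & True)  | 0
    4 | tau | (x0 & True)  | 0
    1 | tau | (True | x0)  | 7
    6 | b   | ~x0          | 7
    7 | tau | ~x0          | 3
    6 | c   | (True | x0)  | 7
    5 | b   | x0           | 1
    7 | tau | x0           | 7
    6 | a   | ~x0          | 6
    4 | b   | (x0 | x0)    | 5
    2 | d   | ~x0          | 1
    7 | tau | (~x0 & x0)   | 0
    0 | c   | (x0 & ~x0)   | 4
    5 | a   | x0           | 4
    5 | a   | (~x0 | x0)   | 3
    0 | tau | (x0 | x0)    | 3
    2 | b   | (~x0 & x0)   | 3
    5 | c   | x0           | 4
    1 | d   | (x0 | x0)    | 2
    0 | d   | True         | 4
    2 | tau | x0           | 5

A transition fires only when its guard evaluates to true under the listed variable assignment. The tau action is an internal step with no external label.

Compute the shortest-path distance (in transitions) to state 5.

Breadth-first toward 5:
  depth 0: {0}
  depth 1: {4}
5 never appears.

Answer: UNREACHABLE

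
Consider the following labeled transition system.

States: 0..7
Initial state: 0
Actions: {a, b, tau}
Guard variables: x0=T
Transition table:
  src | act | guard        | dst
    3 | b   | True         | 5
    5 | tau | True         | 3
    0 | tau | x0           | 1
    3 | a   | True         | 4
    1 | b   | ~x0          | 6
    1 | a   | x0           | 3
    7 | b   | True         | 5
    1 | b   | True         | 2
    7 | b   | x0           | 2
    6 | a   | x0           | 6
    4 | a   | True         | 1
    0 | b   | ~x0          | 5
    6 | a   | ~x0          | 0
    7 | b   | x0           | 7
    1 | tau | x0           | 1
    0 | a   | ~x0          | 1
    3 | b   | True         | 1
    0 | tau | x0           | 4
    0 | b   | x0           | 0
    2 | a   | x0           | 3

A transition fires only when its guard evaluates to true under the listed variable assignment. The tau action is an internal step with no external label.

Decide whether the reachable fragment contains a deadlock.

Reachable = {0,1,2,3,4,5}
  0: b→0  tau→1  tau→4  [3 exit(s)]
  1: a→3  b→2  tau→1  [3 exit(s)]
  2: a→3  [1 exit(s)]
  3: a→4  b→1  b→5  [3 exit(s)]
  4: a→1  [1 exit(s)]
  5: tau→3  [1 exit(s)]

Answer: DEADLOCK-FREE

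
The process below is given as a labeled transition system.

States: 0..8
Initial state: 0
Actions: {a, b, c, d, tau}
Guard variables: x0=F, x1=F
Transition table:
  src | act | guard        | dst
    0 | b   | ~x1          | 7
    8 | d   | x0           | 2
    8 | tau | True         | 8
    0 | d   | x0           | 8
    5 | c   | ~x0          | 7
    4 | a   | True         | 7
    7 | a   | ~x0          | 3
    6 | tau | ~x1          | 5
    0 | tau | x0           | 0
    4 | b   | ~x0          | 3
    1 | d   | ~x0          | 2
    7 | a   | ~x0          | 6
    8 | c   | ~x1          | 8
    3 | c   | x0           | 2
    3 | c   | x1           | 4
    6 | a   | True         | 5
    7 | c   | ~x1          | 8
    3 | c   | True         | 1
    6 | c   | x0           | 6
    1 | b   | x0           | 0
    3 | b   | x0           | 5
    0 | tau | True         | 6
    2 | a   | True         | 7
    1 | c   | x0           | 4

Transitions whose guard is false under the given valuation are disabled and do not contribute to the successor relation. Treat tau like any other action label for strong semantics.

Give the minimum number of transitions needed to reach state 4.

Answer: UNREACHABLE

Trace:
Layered search for 4:
  depth 0: {0}
  depth 1: {6,7}
  depth 2: {3,5,8}
  depth 3: {1}
  depth 4: {2}
4 never appears.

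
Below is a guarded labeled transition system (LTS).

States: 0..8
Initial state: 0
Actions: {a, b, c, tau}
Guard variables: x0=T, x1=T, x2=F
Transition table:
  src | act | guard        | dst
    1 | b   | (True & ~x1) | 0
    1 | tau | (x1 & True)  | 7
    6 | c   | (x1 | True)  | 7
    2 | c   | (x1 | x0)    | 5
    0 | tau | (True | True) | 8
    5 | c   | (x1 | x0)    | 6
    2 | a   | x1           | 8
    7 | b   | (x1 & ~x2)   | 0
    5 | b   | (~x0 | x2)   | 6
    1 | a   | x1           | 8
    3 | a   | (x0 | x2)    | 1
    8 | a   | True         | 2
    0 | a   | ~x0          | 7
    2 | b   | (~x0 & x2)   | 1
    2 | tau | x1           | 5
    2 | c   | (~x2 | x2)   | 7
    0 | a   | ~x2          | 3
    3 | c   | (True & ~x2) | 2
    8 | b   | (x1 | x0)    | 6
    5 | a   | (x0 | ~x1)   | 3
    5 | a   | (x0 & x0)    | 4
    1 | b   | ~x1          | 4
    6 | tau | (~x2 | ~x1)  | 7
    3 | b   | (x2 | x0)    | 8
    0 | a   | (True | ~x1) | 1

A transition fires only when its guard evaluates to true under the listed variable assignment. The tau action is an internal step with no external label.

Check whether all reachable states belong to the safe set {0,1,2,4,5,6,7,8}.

Answer: INVARIANT VIOLATED at state 3

Trace:
Allowed set {0,1,2,4,5,6,7,8}
Reachable = {0,1,2,3,4,5,6,7,8}
  0: ✓
  1: ✓
  2: ✓
  3: outside
  4: ✓
  5: ✓
  6: ✓
  7: ✓
  8: ✓
counterexample path to 3: a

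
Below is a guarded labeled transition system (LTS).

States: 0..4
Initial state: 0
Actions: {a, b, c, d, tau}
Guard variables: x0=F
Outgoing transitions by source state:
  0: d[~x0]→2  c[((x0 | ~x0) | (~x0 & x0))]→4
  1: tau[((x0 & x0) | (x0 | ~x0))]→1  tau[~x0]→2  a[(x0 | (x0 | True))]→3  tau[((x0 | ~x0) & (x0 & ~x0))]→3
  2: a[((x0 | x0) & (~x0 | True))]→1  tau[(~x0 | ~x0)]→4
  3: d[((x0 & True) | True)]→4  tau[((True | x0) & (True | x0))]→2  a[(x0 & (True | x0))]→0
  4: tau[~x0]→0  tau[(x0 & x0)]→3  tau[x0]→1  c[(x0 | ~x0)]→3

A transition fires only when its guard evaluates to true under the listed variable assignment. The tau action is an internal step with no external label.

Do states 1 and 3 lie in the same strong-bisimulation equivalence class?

Refine partition for ~:
  P[0] = {{0,1,2,3,4}}
  P[1] = {{0},{1},{2},{3},{4}}
stable after 2 split(s): 5 block(s)
[1]={1}  [3]={3}

Answer: NOT BISIMILAR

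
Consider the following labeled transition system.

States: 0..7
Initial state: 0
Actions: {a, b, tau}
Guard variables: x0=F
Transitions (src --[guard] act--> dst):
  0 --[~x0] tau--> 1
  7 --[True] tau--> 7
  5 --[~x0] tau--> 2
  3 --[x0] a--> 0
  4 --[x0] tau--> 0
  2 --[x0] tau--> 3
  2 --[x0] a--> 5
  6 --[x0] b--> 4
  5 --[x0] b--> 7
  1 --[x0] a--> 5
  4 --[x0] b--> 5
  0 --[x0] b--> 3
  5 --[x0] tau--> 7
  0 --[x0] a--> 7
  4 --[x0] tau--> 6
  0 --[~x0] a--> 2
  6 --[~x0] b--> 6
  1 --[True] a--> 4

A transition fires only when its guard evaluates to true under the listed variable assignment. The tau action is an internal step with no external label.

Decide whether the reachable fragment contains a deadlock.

Answer: DEADLOCK at state 2

Trace:
R = {0,1,2,4}
  0: a→2  tau→1  [deg 2]
  1: a→4  [deg 1]
  2: ∅  [deadlock]
  4: ∅  [deadlock]
trace reaching 2: a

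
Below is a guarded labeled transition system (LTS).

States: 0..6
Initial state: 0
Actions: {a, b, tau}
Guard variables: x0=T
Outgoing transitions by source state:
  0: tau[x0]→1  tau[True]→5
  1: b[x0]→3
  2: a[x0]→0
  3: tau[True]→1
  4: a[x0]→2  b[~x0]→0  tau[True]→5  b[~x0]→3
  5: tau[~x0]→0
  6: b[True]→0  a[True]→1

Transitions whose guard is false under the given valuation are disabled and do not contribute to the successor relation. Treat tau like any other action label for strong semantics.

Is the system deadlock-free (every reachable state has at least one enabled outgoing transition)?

Reach set: {0,1,3,5}
  0: tau→1  tau→5  [deg 2]
  1: b→3  [deg 1]
  3: tau→1  [deg 1]
  5: ∅  [no exit]
trace reaching 5: tau

Answer: DEADLOCK at state 5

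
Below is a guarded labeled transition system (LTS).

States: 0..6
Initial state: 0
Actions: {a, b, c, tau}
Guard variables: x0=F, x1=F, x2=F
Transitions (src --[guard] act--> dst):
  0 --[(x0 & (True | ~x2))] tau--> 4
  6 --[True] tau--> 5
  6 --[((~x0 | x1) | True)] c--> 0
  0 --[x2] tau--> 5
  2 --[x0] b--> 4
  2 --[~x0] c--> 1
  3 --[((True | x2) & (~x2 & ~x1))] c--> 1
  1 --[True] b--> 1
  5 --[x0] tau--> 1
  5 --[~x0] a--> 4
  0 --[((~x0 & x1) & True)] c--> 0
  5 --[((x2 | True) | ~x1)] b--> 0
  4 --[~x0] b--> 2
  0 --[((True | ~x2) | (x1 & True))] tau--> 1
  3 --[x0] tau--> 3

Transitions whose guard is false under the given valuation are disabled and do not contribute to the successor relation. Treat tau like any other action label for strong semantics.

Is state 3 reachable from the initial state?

Guard filter leaves 9 enabled edge(s).
Layer 0: {0}
Layer 1: {1}  total {0,1}
R = {0,1}

Answer: UNREACHABLE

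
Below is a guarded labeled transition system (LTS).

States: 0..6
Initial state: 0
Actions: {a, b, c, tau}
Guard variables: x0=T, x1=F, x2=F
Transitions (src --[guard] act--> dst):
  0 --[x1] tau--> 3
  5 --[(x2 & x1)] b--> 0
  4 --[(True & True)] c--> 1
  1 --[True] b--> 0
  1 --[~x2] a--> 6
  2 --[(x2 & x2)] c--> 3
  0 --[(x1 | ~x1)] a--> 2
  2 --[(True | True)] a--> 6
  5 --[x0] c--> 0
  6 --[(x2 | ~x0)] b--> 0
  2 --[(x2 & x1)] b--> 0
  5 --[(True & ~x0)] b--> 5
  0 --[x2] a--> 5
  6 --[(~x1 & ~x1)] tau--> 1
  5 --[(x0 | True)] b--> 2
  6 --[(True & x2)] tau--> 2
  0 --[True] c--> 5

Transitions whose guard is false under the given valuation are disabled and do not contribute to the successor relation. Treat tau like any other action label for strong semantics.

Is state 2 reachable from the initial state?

Answer: REACHABLE

Analysis:
After dropping false guards: 9 live edges.
depth 0: {0}
depth 1: {2,5}  cumulative {0,2,5}
depth 2: {6}  cumulative {0,2,5,6}
depth 3: {1}  cumulative {0,1,2,5,6}
Reach set: {0,1,2,5,6}
trace reaching 2: a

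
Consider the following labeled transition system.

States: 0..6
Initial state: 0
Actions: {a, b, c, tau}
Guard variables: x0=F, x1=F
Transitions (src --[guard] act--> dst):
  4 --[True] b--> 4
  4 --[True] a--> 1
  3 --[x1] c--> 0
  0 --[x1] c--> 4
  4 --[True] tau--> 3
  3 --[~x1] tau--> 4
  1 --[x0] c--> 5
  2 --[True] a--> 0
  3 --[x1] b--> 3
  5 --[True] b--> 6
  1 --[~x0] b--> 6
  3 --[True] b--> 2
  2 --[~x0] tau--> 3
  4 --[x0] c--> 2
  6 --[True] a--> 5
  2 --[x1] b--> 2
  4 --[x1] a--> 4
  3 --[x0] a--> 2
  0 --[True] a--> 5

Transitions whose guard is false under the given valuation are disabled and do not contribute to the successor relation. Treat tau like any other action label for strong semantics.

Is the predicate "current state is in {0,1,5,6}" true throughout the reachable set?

Allowed set {0,1,5,6}
Reachable = {0,5,6}
  0: ✓
  5: ✓
  6: ✓

Answer: INVARIANT HOLDS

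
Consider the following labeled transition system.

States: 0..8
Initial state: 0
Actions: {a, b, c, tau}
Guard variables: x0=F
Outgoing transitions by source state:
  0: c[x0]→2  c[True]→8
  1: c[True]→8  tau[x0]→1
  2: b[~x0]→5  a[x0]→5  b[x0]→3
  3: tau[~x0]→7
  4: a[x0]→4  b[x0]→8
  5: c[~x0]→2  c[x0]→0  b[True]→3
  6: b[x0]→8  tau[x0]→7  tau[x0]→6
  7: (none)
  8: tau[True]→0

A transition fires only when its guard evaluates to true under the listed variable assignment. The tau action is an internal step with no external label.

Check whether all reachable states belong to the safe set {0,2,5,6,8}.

Allowed set {0,2,5,6,8}
R = {0,8}
  0: safe
  8: safe

Answer: INVARIANT HOLDS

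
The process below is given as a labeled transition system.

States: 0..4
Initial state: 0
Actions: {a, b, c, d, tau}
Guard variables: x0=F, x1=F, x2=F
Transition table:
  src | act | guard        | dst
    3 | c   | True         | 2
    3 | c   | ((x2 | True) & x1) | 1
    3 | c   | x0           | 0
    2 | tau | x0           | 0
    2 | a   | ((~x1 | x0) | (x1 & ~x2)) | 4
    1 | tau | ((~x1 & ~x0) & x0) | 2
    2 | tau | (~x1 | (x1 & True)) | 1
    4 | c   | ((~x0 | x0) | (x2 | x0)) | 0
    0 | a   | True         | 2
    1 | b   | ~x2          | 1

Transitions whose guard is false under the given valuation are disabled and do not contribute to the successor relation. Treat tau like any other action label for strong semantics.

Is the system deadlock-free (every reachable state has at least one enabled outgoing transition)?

Answer: DEADLOCK-FREE

Working:
Reach set: {0,1,2,4}
  0: a→2  [deg 1]
  1: b→1  [deg 1]
  2: a→4  tau→1  [deg 2]
  4: c→0  [deg 1]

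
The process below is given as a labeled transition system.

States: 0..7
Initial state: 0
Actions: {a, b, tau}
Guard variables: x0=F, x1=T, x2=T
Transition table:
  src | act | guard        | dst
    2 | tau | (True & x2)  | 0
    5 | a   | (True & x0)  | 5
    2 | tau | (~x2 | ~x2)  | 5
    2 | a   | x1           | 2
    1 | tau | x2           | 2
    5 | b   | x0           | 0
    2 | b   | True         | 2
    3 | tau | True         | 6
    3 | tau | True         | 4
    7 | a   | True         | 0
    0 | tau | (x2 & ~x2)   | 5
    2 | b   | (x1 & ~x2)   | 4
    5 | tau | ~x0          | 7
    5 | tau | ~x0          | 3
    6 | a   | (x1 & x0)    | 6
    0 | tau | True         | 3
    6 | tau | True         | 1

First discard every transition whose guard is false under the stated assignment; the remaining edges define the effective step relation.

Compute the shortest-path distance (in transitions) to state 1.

Answer: 3

Analysis:
Layered search for 1:
  Layer 0: {0}
  Layer 1: {3}
  Layer 2: {4,6}
  Layer 3: {1}
first hit 1 at d=3 via tau·tau·tau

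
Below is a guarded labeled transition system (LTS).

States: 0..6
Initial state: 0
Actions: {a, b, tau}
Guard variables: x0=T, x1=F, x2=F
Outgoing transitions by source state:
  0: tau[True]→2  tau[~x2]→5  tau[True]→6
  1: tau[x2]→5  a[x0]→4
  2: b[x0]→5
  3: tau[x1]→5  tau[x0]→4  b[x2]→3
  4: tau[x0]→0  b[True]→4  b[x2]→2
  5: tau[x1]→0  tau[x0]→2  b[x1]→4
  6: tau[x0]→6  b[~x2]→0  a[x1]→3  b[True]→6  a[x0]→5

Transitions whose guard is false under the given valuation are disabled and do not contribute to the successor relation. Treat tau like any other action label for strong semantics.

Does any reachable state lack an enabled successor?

R = {0,2,5,6}
  0: tau→2  tau→5  tau→6  [3 out]
  2: b→5  [1 out]
  5: tau→2  [1 out]
  6: a→5  b→0  b→6  tau→6  [4 out]

Answer: DEADLOCK-FREE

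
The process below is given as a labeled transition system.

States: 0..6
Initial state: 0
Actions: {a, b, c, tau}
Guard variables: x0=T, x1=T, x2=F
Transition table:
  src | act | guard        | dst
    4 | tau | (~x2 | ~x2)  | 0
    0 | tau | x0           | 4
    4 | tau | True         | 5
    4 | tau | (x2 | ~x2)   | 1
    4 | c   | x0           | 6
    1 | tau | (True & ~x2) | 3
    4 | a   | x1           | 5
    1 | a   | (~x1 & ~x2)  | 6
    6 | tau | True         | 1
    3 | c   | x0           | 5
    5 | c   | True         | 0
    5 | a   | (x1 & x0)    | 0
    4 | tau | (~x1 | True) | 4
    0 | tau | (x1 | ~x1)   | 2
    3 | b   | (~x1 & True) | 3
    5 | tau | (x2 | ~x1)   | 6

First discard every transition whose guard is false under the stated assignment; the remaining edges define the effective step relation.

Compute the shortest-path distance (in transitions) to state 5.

Answer: 2

Analysis:
Breadth-first toward 5:
  L0 = {0}
  L1 = {2,4}
  L2 = {1,5,6}
first hit 5 at d=2 via tau·a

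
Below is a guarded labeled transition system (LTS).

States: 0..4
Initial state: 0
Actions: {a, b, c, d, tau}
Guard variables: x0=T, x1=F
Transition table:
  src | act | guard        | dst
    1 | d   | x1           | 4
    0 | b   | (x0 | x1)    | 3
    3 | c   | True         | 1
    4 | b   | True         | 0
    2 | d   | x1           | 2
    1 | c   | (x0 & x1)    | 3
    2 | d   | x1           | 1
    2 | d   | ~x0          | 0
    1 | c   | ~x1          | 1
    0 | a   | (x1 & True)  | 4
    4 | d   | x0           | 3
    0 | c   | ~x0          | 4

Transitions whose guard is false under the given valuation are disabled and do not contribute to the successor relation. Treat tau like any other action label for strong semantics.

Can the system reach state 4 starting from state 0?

After dropping false guards: 5 live edges.
L0 = {0}
L1 = {3}  total {0,3}
L2 = {1}  total {0,1,3}
R = {0,1,3}

Answer: UNREACHABLE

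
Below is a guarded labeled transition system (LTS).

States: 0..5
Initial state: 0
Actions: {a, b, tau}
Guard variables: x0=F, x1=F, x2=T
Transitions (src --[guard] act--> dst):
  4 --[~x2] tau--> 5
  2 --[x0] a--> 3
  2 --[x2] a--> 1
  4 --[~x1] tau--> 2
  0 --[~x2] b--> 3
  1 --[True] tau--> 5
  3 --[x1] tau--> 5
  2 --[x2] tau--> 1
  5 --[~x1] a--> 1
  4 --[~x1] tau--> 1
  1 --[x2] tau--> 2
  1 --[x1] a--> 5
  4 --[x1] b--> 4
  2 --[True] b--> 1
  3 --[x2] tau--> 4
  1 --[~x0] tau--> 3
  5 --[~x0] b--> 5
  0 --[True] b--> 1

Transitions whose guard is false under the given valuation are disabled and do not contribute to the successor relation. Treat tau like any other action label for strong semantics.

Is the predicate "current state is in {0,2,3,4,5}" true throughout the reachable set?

Allowed set {0,2,3,4,5}
Reachable = {0,1,2,3,4,5}
  0: ok
  1: ✗ unsafe
  2: ok
  3: ok
  4: ok
  5: ok
witness against invariant: b → 1

Answer: INVARIANT VIOLATED at state 1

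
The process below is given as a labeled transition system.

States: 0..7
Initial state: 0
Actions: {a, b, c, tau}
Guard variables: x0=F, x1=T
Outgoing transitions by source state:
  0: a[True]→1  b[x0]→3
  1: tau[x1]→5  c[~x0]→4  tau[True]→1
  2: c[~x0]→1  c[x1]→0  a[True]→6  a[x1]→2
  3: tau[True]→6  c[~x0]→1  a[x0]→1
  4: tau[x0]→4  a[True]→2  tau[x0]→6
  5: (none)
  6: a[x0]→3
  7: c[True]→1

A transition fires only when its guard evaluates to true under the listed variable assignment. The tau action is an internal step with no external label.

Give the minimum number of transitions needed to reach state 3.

Answer: UNREACHABLE

Trace:
BFS to 3:
  depth 0: {0}
  depth 1: {1}
  depth 2: {4,5}
  depth 3: {2}
  depth 4: {6}
3 never appears.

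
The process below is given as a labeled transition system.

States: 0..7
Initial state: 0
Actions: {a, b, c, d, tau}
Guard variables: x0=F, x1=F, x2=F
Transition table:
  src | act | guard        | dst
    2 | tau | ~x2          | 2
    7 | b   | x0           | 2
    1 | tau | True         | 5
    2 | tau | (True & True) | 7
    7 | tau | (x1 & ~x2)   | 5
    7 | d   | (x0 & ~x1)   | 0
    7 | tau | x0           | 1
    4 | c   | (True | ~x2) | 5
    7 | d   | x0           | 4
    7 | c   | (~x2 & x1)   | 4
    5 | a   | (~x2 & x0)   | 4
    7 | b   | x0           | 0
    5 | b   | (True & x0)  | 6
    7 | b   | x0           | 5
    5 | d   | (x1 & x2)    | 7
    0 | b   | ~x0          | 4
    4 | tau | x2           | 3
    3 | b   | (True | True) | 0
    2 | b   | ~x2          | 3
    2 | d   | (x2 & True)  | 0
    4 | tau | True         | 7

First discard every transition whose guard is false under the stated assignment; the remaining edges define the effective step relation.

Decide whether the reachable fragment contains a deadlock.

Answer: DEADLOCK at state 5

Analysis:
Reachable = {0,4,5,7}
  0: b→4  [deg 1]
  4: c→5  tau→7  [deg 2]
  5: ∅  [deadlock]
  7: ∅  [deadlock]
trace reaching 5: b·c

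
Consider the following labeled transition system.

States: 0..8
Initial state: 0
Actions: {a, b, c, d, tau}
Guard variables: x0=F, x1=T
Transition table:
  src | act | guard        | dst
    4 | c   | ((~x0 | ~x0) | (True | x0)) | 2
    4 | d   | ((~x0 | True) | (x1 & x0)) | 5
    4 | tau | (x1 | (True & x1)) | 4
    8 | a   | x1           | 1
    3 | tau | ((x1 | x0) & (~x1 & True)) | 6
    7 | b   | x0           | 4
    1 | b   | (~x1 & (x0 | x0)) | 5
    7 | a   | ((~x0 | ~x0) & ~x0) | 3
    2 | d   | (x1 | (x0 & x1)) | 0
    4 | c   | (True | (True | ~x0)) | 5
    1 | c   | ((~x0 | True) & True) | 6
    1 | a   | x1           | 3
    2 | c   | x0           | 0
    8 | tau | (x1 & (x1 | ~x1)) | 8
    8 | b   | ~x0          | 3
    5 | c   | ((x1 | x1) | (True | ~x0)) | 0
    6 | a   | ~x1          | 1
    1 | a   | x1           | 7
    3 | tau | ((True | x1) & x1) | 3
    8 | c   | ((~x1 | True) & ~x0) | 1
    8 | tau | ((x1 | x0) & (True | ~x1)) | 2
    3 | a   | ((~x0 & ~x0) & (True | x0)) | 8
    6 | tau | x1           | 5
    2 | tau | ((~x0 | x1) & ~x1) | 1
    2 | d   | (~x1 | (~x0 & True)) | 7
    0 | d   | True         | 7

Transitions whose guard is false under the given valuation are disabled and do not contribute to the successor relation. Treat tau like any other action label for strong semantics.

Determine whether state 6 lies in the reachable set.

Guard filter leaves 20 enabled edge(s).
Layer 0: {0}
Layer 1: {7}  total {0,7}
Layer 2: {3}  total {0,3,7}
Layer 3: {8}  total {0,3,7,8}
Layer 4: {1,2}  total {0,1,2,3,7,8}
Layer 5: {6}  total {0,1,2,3,6,7,8}
Layer 6: {5}  total {0,1,2,3,5,6,7,8}
Reach set: {0,1,2,3,5,6,7,8}
witness 6: d·a·a·a·c

Answer: REACHABLE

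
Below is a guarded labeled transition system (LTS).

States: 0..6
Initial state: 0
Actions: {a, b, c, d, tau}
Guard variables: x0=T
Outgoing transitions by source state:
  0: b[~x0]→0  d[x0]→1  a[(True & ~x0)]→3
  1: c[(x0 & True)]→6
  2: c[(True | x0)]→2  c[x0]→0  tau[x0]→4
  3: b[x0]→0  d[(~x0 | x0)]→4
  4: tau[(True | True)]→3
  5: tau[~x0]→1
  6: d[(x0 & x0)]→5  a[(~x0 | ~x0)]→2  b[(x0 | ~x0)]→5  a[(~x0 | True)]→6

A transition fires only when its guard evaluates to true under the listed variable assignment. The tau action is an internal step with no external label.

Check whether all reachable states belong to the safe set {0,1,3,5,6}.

Safe = {0,1,3,5,6}
R = {0,1,5,6}
  0: ok
  1: ok
  5: ok
  6: ok

Answer: INVARIANT HOLDS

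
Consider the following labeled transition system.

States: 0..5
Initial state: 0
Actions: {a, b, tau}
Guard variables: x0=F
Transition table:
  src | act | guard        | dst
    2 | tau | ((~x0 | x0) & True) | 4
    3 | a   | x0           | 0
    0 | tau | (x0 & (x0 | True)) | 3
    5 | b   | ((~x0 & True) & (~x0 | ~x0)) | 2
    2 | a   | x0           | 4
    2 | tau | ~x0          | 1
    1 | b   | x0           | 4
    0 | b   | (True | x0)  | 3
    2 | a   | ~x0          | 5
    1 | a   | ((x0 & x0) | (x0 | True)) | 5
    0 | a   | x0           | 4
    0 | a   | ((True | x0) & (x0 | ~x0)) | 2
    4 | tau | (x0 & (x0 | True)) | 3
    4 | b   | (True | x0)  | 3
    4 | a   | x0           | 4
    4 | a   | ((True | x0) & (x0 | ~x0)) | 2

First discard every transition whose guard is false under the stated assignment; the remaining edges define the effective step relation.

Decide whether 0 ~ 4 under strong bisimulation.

Answer: BISIMILAR

Analysis:
Refine partition for ~:
  π0 = {{0,1,2,3,4,5}}
  π1 = {{0,4},{1},{2},{3},{5}}
stable after 2 split(s): 5 block(s)
class of 0: {0,4}; class of 4: {0,4}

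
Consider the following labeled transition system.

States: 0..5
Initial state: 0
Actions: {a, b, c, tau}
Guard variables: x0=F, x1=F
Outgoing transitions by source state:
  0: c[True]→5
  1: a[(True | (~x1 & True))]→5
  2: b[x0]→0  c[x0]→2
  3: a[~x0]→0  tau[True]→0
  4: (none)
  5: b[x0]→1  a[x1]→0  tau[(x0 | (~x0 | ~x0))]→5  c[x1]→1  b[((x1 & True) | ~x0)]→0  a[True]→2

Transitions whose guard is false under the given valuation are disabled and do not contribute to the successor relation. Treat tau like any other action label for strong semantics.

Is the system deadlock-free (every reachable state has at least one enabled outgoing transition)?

R = {0,2,5}
  0: c→5  [1 exit(s)]
  2: ∅  [no exit]
  5: a→2  b→0  tau→5  [3 exit(s)]
witness 2: c·a

Answer: DEADLOCK at state 2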